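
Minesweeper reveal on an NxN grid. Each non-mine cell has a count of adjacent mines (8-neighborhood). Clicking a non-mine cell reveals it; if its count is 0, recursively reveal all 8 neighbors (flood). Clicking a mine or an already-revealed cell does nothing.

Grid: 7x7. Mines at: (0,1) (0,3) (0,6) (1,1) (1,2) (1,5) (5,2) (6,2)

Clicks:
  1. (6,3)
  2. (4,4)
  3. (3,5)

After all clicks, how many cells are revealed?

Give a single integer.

Answer: 33

Derivation:
Click 1 (6,3) count=2: revealed 1 new [(6,3)] -> total=1
Click 2 (4,4) count=0: revealed 32 new [(2,0) (2,1) (2,2) (2,3) (2,4) (2,5) (2,6) (3,0) (3,1) (3,2) (3,3) (3,4) (3,5) (3,6) (4,0) (4,1) (4,2) (4,3) (4,4) (4,5) (4,6) (5,0) (5,1) (5,3) (5,4) (5,5) (5,6) (6,0) (6,1) (6,4) (6,5) (6,6)] -> total=33
Click 3 (3,5) count=0: revealed 0 new [(none)] -> total=33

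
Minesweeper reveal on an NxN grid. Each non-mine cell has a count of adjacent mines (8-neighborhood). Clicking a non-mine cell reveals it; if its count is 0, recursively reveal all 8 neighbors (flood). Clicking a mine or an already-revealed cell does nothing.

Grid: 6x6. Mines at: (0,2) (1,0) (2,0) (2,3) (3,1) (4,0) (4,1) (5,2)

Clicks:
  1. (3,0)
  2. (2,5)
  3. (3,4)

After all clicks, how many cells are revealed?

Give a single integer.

Answer: 18

Derivation:
Click 1 (3,0) count=4: revealed 1 new [(3,0)] -> total=1
Click 2 (2,5) count=0: revealed 17 new [(0,3) (0,4) (0,5) (1,3) (1,4) (1,5) (2,4) (2,5) (3,3) (3,4) (3,5) (4,3) (4,4) (4,5) (5,3) (5,4) (5,5)] -> total=18
Click 3 (3,4) count=1: revealed 0 new [(none)] -> total=18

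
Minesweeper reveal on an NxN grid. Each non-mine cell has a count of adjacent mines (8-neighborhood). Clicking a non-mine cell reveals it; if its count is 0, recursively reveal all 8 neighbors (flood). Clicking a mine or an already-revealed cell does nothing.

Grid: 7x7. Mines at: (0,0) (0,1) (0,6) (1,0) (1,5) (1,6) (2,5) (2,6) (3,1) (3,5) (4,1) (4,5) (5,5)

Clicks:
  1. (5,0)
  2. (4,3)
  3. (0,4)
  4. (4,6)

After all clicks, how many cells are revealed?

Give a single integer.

Click 1 (5,0) count=1: revealed 1 new [(5,0)] -> total=1
Click 2 (4,3) count=0: revealed 24 new [(0,2) (0,3) (0,4) (1,2) (1,3) (1,4) (2,2) (2,3) (2,4) (3,2) (3,3) (3,4) (4,2) (4,3) (4,4) (5,1) (5,2) (5,3) (5,4) (6,0) (6,1) (6,2) (6,3) (6,4)] -> total=25
Click 3 (0,4) count=1: revealed 0 new [(none)] -> total=25
Click 4 (4,6) count=3: revealed 1 new [(4,6)] -> total=26

Answer: 26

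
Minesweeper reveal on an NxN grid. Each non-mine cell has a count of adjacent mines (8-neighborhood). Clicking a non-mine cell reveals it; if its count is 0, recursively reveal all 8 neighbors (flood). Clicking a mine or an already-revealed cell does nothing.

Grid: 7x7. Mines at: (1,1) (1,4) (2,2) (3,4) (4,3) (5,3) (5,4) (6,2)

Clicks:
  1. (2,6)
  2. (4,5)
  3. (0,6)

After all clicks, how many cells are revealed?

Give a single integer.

Answer: 14

Derivation:
Click 1 (2,6) count=0: revealed 14 new [(0,5) (0,6) (1,5) (1,6) (2,5) (2,6) (3,5) (3,6) (4,5) (4,6) (5,5) (5,6) (6,5) (6,6)] -> total=14
Click 2 (4,5) count=2: revealed 0 new [(none)] -> total=14
Click 3 (0,6) count=0: revealed 0 new [(none)] -> total=14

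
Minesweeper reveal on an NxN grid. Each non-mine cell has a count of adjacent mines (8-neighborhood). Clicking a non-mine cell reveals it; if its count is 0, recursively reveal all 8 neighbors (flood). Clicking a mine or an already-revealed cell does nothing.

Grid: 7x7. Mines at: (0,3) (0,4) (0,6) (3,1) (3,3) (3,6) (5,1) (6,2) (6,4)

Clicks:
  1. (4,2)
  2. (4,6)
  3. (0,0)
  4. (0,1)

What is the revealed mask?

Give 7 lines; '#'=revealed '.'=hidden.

Click 1 (4,2) count=3: revealed 1 new [(4,2)] -> total=1
Click 2 (4,6) count=1: revealed 1 new [(4,6)] -> total=2
Click 3 (0,0) count=0: revealed 9 new [(0,0) (0,1) (0,2) (1,0) (1,1) (1,2) (2,0) (2,1) (2,2)] -> total=11
Click 4 (0,1) count=0: revealed 0 new [(none)] -> total=11

Answer: ###....
###....
###....
.......
..#...#
.......
.......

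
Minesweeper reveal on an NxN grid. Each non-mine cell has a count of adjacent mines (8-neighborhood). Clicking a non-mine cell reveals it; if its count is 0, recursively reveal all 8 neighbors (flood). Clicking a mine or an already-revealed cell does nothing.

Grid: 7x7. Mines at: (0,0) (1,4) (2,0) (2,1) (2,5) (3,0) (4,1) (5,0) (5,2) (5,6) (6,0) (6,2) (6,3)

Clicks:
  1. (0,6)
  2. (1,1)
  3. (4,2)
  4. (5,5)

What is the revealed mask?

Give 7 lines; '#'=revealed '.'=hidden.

Click 1 (0,6) count=0: revealed 4 new [(0,5) (0,6) (1,5) (1,6)] -> total=4
Click 2 (1,1) count=3: revealed 1 new [(1,1)] -> total=5
Click 3 (4,2) count=2: revealed 1 new [(4,2)] -> total=6
Click 4 (5,5) count=1: revealed 1 new [(5,5)] -> total=7

Answer: .....##
.#...##
.......
.......
..#....
.....#.
.......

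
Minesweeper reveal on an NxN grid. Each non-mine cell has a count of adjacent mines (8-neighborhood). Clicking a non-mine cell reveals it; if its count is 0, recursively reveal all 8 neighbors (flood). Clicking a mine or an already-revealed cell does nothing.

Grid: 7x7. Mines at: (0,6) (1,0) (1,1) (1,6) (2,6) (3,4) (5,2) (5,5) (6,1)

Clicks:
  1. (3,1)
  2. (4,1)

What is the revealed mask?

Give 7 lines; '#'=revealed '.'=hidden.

Answer: .......
.......
####...
####...
####...
##.....
.......

Derivation:
Click 1 (3,1) count=0: revealed 14 new [(2,0) (2,1) (2,2) (2,3) (3,0) (3,1) (3,2) (3,3) (4,0) (4,1) (4,2) (4,3) (5,0) (5,1)] -> total=14
Click 2 (4,1) count=1: revealed 0 new [(none)] -> total=14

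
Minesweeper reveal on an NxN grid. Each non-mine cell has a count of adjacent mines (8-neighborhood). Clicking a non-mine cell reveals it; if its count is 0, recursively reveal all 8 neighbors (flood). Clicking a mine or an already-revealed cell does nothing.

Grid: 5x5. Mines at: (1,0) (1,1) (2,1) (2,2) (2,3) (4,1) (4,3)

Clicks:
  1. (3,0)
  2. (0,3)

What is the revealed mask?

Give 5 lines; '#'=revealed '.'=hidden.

Answer: ..###
..###
.....
#....
.....

Derivation:
Click 1 (3,0) count=2: revealed 1 new [(3,0)] -> total=1
Click 2 (0,3) count=0: revealed 6 new [(0,2) (0,3) (0,4) (1,2) (1,3) (1,4)] -> total=7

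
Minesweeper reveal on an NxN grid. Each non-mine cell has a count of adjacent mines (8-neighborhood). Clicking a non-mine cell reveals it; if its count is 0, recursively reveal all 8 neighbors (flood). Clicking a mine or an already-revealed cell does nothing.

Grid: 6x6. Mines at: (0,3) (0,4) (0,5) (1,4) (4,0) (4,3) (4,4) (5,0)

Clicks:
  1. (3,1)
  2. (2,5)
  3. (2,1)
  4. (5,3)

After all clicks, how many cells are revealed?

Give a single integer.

Answer: 17

Derivation:
Click 1 (3,1) count=1: revealed 1 new [(3,1)] -> total=1
Click 2 (2,5) count=1: revealed 1 new [(2,5)] -> total=2
Click 3 (2,1) count=0: revealed 14 new [(0,0) (0,1) (0,2) (1,0) (1,1) (1,2) (1,3) (2,0) (2,1) (2,2) (2,3) (3,0) (3,2) (3,3)] -> total=16
Click 4 (5,3) count=2: revealed 1 new [(5,3)] -> total=17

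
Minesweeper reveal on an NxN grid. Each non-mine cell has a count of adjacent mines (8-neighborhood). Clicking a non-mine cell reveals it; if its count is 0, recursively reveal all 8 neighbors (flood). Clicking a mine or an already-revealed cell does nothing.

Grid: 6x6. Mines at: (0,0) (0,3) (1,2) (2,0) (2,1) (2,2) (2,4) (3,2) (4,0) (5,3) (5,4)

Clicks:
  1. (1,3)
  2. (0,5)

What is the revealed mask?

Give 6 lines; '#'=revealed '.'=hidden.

Click 1 (1,3) count=4: revealed 1 new [(1,3)] -> total=1
Click 2 (0,5) count=0: revealed 4 new [(0,4) (0,5) (1,4) (1,5)] -> total=5

Answer: ....##
...###
......
......
......
......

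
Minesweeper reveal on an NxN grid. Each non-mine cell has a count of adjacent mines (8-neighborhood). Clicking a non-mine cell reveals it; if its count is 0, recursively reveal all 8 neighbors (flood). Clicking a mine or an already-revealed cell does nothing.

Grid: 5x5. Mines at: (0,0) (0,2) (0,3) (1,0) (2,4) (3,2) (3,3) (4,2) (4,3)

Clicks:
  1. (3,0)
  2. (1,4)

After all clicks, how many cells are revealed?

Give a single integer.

Click 1 (3,0) count=0: revealed 6 new [(2,0) (2,1) (3,0) (3,1) (4,0) (4,1)] -> total=6
Click 2 (1,4) count=2: revealed 1 new [(1,4)] -> total=7

Answer: 7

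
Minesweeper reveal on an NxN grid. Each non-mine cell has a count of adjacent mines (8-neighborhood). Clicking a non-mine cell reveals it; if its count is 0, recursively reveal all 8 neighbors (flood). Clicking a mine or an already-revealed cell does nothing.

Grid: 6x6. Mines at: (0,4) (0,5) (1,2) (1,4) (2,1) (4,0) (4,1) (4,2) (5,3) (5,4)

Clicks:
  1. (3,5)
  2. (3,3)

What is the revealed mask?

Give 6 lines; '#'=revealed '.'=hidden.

Answer: ......
......
...###
...###
...###
......

Derivation:
Click 1 (3,5) count=0: revealed 9 new [(2,3) (2,4) (2,5) (3,3) (3,4) (3,5) (4,3) (4,4) (4,5)] -> total=9
Click 2 (3,3) count=1: revealed 0 new [(none)] -> total=9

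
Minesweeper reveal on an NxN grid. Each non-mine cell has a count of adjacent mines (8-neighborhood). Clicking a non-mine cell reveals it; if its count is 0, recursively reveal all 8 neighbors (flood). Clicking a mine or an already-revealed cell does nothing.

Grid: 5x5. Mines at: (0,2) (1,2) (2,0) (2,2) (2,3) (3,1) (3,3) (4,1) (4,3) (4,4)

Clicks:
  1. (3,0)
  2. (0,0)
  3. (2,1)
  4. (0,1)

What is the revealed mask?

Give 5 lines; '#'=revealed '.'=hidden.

Answer: ##...
##...
.#...
#....
.....

Derivation:
Click 1 (3,0) count=3: revealed 1 new [(3,0)] -> total=1
Click 2 (0,0) count=0: revealed 4 new [(0,0) (0,1) (1,0) (1,1)] -> total=5
Click 3 (2,1) count=4: revealed 1 new [(2,1)] -> total=6
Click 4 (0,1) count=2: revealed 0 new [(none)] -> total=6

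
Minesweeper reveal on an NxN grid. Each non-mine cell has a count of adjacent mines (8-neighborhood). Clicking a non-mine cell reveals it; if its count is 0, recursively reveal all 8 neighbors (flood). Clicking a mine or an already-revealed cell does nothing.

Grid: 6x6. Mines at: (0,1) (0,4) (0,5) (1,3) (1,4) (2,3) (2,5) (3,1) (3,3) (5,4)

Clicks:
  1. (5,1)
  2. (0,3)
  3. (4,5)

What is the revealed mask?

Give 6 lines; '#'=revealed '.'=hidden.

Answer: ...#..
......
......
......
####.#
####..

Derivation:
Click 1 (5,1) count=0: revealed 8 new [(4,0) (4,1) (4,2) (4,3) (5,0) (5,1) (5,2) (5,3)] -> total=8
Click 2 (0,3) count=3: revealed 1 new [(0,3)] -> total=9
Click 3 (4,5) count=1: revealed 1 new [(4,5)] -> total=10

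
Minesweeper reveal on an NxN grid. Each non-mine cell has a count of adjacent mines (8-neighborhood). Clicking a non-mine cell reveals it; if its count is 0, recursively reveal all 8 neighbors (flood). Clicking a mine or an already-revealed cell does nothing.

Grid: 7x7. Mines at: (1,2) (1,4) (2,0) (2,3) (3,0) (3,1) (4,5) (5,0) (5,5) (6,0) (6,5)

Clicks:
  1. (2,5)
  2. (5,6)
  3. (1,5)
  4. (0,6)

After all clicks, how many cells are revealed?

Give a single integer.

Click 1 (2,5) count=1: revealed 1 new [(2,5)] -> total=1
Click 2 (5,6) count=3: revealed 1 new [(5,6)] -> total=2
Click 3 (1,5) count=1: revealed 1 new [(1,5)] -> total=3
Click 4 (0,6) count=0: revealed 6 new [(0,5) (0,6) (1,6) (2,6) (3,5) (3,6)] -> total=9

Answer: 9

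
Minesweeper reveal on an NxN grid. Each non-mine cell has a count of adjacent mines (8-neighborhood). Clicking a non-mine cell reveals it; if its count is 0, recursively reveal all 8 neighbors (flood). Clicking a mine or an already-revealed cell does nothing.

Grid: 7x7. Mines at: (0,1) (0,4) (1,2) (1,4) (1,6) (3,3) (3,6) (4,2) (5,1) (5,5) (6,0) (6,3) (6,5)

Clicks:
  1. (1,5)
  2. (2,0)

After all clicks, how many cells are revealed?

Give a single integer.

Click 1 (1,5) count=3: revealed 1 new [(1,5)] -> total=1
Click 2 (2,0) count=0: revealed 8 new [(1,0) (1,1) (2,0) (2,1) (3,0) (3,1) (4,0) (4,1)] -> total=9

Answer: 9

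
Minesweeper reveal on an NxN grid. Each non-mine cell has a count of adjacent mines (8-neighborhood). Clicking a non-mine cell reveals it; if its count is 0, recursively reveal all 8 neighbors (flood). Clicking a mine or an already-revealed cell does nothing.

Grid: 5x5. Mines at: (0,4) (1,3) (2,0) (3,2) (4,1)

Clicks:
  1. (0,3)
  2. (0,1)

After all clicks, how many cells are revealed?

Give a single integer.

Answer: 7

Derivation:
Click 1 (0,3) count=2: revealed 1 new [(0,3)] -> total=1
Click 2 (0,1) count=0: revealed 6 new [(0,0) (0,1) (0,2) (1,0) (1,1) (1,2)] -> total=7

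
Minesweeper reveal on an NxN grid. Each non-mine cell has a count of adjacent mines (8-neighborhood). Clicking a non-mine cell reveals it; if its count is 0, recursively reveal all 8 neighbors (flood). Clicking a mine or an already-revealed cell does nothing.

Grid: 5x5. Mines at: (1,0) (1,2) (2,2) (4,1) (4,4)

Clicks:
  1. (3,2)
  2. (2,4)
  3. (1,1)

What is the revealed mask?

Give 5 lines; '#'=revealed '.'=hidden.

Answer: ...##
.#.##
...##
..###
.....

Derivation:
Click 1 (3,2) count=2: revealed 1 new [(3,2)] -> total=1
Click 2 (2,4) count=0: revealed 8 new [(0,3) (0,4) (1,3) (1,4) (2,3) (2,4) (3,3) (3,4)] -> total=9
Click 3 (1,1) count=3: revealed 1 new [(1,1)] -> total=10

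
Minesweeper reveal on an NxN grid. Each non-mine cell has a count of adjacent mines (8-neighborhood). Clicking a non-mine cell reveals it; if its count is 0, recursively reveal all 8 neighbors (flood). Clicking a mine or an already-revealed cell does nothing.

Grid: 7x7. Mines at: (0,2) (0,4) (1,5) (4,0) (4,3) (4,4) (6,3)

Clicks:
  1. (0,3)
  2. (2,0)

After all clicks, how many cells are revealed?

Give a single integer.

Answer: 18

Derivation:
Click 1 (0,3) count=2: revealed 1 new [(0,3)] -> total=1
Click 2 (2,0) count=0: revealed 17 new [(0,0) (0,1) (1,0) (1,1) (1,2) (1,3) (1,4) (2,0) (2,1) (2,2) (2,3) (2,4) (3,0) (3,1) (3,2) (3,3) (3,4)] -> total=18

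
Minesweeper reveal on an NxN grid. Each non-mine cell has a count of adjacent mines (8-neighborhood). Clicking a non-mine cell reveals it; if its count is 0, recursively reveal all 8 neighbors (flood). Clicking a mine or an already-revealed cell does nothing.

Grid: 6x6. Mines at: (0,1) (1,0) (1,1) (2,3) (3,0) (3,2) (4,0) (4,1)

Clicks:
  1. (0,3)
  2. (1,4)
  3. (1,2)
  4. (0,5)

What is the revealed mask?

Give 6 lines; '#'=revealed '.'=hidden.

Click 1 (0,3) count=0: revealed 21 new [(0,2) (0,3) (0,4) (0,5) (1,2) (1,3) (1,4) (1,5) (2,4) (2,5) (3,3) (3,4) (3,5) (4,2) (4,3) (4,4) (4,5) (5,2) (5,3) (5,4) (5,5)] -> total=21
Click 2 (1,4) count=1: revealed 0 new [(none)] -> total=21
Click 3 (1,2) count=3: revealed 0 new [(none)] -> total=21
Click 4 (0,5) count=0: revealed 0 new [(none)] -> total=21

Answer: ..####
..####
....##
...###
..####
..####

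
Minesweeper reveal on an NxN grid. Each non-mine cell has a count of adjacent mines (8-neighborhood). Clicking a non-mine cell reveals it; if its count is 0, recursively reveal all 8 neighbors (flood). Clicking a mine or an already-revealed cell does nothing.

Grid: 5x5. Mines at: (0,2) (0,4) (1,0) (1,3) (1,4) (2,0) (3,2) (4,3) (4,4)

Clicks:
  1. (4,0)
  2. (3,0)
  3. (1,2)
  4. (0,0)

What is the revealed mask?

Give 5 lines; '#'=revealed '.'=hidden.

Click 1 (4,0) count=0: revealed 4 new [(3,0) (3,1) (4,0) (4,1)] -> total=4
Click 2 (3,0) count=1: revealed 0 new [(none)] -> total=4
Click 3 (1,2) count=2: revealed 1 new [(1,2)] -> total=5
Click 4 (0,0) count=1: revealed 1 new [(0,0)] -> total=6

Answer: #....
..#..
.....
##...
##...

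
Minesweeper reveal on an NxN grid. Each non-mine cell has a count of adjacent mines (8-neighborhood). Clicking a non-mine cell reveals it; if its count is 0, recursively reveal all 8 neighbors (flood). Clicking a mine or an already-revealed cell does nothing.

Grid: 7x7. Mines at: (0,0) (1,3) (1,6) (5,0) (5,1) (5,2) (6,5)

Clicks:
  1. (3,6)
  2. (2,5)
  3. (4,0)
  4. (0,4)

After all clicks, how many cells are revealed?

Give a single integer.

Answer: 29

Derivation:
Click 1 (3,6) count=0: revealed 28 new [(1,0) (1,1) (1,2) (2,0) (2,1) (2,2) (2,3) (2,4) (2,5) (2,6) (3,0) (3,1) (3,2) (3,3) (3,4) (3,5) (3,6) (4,0) (4,1) (4,2) (4,3) (4,4) (4,5) (4,6) (5,3) (5,4) (5,5) (5,6)] -> total=28
Click 2 (2,5) count=1: revealed 0 new [(none)] -> total=28
Click 3 (4,0) count=2: revealed 0 new [(none)] -> total=28
Click 4 (0,4) count=1: revealed 1 new [(0,4)] -> total=29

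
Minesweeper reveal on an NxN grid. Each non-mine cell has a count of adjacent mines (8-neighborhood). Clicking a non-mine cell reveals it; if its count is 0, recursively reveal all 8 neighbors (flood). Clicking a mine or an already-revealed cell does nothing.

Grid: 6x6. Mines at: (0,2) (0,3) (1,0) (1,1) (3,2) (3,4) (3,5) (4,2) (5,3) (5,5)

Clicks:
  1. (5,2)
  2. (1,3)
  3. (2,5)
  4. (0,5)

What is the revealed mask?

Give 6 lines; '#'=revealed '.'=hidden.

Answer: ....##
...###
....##
......
......
..#...

Derivation:
Click 1 (5,2) count=2: revealed 1 new [(5,2)] -> total=1
Click 2 (1,3) count=2: revealed 1 new [(1,3)] -> total=2
Click 3 (2,5) count=2: revealed 1 new [(2,5)] -> total=3
Click 4 (0,5) count=0: revealed 5 new [(0,4) (0,5) (1,4) (1,5) (2,4)] -> total=8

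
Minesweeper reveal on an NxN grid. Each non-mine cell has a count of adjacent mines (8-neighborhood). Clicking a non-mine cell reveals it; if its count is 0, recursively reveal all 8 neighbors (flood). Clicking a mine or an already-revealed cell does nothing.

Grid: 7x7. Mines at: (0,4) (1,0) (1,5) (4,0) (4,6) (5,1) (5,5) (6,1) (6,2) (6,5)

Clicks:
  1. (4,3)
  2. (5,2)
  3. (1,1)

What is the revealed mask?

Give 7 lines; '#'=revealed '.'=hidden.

Answer: .###...
.####..
.#####.
.#####.
.#####.
..###..
.......

Derivation:
Click 1 (4,3) count=0: revealed 25 new [(0,1) (0,2) (0,3) (1,1) (1,2) (1,3) (1,4) (2,1) (2,2) (2,3) (2,4) (2,5) (3,1) (3,2) (3,3) (3,4) (3,5) (4,1) (4,2) (4,3) (4,4) (4,5) (5,2) (5,3) (5,4)] -> total=25
Click 2 (5,2) count=3: revealed 0 new [(none)] -> total=25
Click 3 (1,1) count=1: revealed 0 new [(none)] -> total=25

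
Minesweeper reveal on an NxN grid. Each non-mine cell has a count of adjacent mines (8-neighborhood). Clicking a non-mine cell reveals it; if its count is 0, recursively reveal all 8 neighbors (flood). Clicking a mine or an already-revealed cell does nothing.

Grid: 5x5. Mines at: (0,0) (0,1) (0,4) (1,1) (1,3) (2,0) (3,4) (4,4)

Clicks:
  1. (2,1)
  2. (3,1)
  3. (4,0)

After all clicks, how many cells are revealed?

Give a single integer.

Answer: 11

Derivation:
Click 1 (2,1) count=2: revealed 1 new [(2,1)] -> total=1
Click 2 (3,1) count=1: revealed 1 new [(3,1)] -> total=2
Click 3 (4,0) count=0: revealed 9 new [(2,2) (2,3) (3,0) (3,2) (3,3) (4,0) (4,1) (4,2) (4,3)] -> total=11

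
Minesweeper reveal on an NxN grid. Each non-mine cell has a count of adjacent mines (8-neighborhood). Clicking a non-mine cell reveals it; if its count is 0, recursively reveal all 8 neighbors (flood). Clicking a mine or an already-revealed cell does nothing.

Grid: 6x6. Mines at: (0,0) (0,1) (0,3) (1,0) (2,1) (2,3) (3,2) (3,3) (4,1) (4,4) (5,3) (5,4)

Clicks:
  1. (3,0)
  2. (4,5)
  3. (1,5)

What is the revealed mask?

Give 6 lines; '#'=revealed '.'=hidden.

Click 1 (3,0) count=2: revealed 1 new [(3,0)] -> total=1
Click 2 (4,5) count=2: revealed 1 new [(4,5)] -> total=2
Click 3 (1,5) count=0: revealed 8 new [(0,4) (0,5) (1,4) (1,5) (2,4) (2,5) (3,4) (3,5)] -> total=10

Answer: ....##
....##
....##
#...##
.....#
......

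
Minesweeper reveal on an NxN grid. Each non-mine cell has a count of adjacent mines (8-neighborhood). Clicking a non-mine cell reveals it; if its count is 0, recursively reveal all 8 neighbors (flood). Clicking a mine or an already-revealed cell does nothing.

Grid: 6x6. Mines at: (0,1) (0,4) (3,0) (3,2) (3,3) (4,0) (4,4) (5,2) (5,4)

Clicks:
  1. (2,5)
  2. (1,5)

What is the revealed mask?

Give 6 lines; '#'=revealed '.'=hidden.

Answer: ......
....##
....##
....##
......
......

Derivation:
Click 1 (2,5) count=0: revealed 6 new [(1,4) (1,5) (2,4) (2,5) (3,4) (3,5)] -> total=6
Click 2 (1,5) count=1: revealed 0 new [(none)] -> total=6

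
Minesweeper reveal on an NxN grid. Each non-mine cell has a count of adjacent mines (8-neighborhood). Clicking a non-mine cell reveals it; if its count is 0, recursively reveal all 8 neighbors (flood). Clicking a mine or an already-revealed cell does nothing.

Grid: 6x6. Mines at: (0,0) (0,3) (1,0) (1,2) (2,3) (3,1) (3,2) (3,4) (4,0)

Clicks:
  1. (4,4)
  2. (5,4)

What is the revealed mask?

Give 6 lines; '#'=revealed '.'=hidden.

Answer: ......
......
......
......
.#####
.#####

Derivation:
Click 1 (4,4) count=1: revealed 1 new [(4,4)] -> total=1
Click 2 (5,4) count=0: revealed 9 new [(4,1) (4,2) (4,3) (4,5) (5,1) (5,2) (5,3) (5,4) (5,5)] -> total=10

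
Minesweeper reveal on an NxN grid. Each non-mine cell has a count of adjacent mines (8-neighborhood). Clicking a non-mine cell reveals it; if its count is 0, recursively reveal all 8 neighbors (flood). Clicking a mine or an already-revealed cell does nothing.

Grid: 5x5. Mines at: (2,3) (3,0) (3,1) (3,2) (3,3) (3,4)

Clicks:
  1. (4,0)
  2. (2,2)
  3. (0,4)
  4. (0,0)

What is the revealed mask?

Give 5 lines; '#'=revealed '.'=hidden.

Answer: #####
#####
###..
.....
#....

Derivation:
Click 1 (4,0) count=2: revealed 1 new [(4,0)] -> total=1
Click 2 (2,2) count=4: revealed 1 new [(2,2)] -> total=2
Click 3 (0,4) count=0: revealed 12 new [(0,0) (0,1) (0,2) (0,3) (0,4) (1,0) (1,1) (1,2) (1,3) (1,4) (2,0) (2,1)] -> total=14
Click 4 (0,0) count=0: revealed 0 new [(none)] -> total=14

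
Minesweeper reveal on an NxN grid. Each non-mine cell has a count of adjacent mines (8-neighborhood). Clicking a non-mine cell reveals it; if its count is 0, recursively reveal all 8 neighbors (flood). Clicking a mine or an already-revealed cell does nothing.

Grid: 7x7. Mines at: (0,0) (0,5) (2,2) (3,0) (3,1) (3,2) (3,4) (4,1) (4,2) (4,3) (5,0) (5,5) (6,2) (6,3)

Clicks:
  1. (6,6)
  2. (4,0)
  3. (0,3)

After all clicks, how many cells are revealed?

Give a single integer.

Click 1 (6,6) count=1: revealed 1 new [(6,6)] -> total=1
Click 2 (4,0) count=4: revealed 1 new [(4,0)] -> total=2
Click 3 (0,3) count=0: revealed 8 new [(0,1) (0,2) (0,3) (0,4) (1,1) (1,2) (1,3) (1,4)] -> total=10

Answer: 10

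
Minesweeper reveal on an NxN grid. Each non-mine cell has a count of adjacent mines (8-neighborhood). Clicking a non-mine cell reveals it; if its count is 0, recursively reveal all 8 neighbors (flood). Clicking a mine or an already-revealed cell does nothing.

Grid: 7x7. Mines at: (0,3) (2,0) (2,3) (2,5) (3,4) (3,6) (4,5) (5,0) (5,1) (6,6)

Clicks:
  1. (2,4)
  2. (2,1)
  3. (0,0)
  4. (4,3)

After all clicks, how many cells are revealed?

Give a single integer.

Click 1 (2,4) count=3: revealed 1 new [(2,4)] -> total=1
Click 2 (2,1) count=1: revealed 1 new [(2,1)] -> total=2
Click 3 (0,0) count=0: revealed 6 new [(0,0) (0,1) (0,2) (1,0) (1,1) (1,2)] -> total=8
Click 4 (4,3) count=1: revealed 1 new [(4,3)] -> total=9

Answer: 9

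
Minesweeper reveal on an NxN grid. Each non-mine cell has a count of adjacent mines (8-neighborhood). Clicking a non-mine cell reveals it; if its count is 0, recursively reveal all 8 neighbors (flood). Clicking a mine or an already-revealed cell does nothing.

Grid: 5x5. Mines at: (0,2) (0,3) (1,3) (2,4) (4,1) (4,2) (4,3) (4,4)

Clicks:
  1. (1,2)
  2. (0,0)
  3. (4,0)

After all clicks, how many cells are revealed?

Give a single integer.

Answer: 12

Derivation:
Click 1 (1,2) count=3: revealed 1 new [(1,2)] -> total=1
Click 2 (0,0) count=0: revealed 10 new [(0,0) (0,1) (1,0) (1,1) (2,0) (2,1) (2,2) (3,0) (3,1) (3,2)] -> total=11
Click 3 (4,0) count=1: revealed 1 new [(4,0)] -> total=12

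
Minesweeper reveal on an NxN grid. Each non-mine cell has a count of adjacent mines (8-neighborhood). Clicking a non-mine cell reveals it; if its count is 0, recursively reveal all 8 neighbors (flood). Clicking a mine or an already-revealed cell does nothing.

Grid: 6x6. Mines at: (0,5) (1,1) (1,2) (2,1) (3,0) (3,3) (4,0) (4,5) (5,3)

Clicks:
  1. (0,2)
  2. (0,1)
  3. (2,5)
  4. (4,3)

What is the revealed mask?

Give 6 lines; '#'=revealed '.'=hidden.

Click 1 (0,2) count=2: revealed 1 new [(0,2)] -> total=1
Click 2 (0,1) count=2: revealed 1 new [(0,1)] -> total=2
Click 3 (2,5) count=0: revealed 6 new [(1,4) (1,5) (2,4) (2,5) (3,4) (3,5)] -> total=8
Click 4 (4,3) count=2: revealed 1 new [(4,3)] -> total=9

Answer: .##...
....##
....##
....##
...#..
......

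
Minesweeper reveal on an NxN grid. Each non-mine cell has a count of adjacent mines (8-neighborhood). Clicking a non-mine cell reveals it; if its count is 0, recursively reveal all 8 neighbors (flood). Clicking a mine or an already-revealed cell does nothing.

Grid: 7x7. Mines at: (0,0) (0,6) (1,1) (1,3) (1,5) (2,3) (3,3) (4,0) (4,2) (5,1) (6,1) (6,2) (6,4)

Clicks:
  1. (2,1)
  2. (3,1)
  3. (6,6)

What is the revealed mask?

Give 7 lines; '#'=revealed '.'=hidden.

Click 1 (2,1) count=1: revealed 1 new [(2,1)] -> total=1
Click 2 (3,1) count=2: revealed 1 new [(3,1)] -> total=2
Click 3 (6,6) count=0: revealed 14 new [(2,4) (2,5) (2,6) (3,4) (3,5) (3,6) (4,4) (4,5) (4,6) (5,4) (5,5) (5,6) (6,5) (6,6)] -> total=16

Answer: .......
.......
.#..###
.#..###
....###
....###
.....##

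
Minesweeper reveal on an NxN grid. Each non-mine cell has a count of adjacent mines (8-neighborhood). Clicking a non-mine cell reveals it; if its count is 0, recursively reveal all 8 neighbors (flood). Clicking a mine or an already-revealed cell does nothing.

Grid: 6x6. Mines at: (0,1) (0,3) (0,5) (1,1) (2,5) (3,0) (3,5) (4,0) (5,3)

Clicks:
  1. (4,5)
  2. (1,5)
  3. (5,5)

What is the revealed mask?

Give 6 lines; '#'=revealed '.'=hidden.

Click 1 (4,5) count=1: revealed 1 new [(4,5)] -> total=1
Click 2 (1,5) count=2: revealed 1 new [(1,5)] -> total=2
Click 3 (5,5) count=0: revealed 3 new [(4,4) (5,4) (5,5)] -> total=5

Answer: ......
.....#
......
......
....##
....##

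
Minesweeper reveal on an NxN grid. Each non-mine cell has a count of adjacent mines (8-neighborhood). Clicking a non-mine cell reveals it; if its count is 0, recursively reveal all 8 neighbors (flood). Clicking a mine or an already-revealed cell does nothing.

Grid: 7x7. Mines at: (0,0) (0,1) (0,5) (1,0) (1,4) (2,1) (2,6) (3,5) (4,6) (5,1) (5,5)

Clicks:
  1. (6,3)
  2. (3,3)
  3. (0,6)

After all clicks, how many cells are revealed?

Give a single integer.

Click 1 (6,3) count=0: revealed 15 new [(2,2) (2,3) (2,4) (3,2) (3,3) (3,4) (4,2) (4,3) (4,4) (5,2) (5,3) (5,4) (6,2) (6,3) (6,4)] -> total=15
Click 2 (3,3) count=0: revealed 0 new [(none)] -> total=15
Click 3 (0,6) count=1: revealed 1 new [(0,6)] -> total=16

Answer: 16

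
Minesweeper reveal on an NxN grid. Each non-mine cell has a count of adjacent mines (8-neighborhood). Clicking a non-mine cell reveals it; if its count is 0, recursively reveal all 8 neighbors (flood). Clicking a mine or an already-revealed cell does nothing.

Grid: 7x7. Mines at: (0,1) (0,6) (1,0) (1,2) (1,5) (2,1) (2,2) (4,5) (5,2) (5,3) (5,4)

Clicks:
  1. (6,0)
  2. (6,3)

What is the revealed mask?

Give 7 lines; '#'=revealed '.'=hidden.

Click 1 (6,0) count=0: revealed 8 new [(3,0) (3,1) (4,0) (4,1) (5,0) (5,1) (6,0) (6,1)] -> total=8
Click 2 (6,3) count=3: revealed 1 new [(6,3)] -> total=9

Answer: .......
.......
.......
##.....
##.....
##.....
##.#...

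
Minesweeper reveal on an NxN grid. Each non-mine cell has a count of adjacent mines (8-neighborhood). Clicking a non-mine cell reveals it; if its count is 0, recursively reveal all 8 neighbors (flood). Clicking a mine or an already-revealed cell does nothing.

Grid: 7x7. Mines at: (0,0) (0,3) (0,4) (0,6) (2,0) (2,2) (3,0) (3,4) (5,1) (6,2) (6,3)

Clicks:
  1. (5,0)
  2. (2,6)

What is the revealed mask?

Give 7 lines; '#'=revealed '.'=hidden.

Click 1 (5,0) count=1: revealed 1 new [(5,0)] -> total=1
Click 2 (2,6) count=0: revealed 15 new [(1,5) (1,6) (2,5) (2,6) (3,5) (3,6) (4,4) (4,5) (4,6) (5,4) (5,5) (5,6) (6,4) (6,5) (6,6)] -> total=16

Answer: .......
.....##
.....##
.....##
....###
#...###
....###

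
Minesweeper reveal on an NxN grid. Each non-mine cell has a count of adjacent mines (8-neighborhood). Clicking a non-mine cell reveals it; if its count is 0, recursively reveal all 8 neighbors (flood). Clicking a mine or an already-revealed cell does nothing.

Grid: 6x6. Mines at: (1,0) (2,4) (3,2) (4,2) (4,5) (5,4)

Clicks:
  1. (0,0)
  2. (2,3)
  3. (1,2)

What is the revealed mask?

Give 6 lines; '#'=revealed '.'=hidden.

Answer: ######
.#####
.###..
......
......
......

Derivation:
Click 1 (0,0) count=1: revealed 1 new [(0,0)] -> total=1
Click 2 (2,3) count=2: revealed 1 new [(2,3)] -> total=2
Click 3 (1,2) count=0: revealed 12 new [(0,1) (0,2) (0,3) (0,4) (0,5) (1,1) (1,2) (1,3) (1,4) (1,5) (2,1) (2,2)] -> total=14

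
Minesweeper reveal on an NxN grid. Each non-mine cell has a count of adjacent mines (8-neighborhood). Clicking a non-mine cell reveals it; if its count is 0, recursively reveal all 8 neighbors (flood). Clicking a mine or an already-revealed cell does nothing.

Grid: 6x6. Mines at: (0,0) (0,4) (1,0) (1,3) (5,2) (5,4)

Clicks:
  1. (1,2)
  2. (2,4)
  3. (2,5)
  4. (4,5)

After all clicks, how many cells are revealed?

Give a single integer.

Answer: 23

Derivation:
Click 1 (1,2) count=1: revealed 1 new [(1,2)] -> total=1
Click 2 (2,4) count=1: revealed 1 new [(2,4)] -> total=2
Click 3 (2,5) count=0: revealed 21 new [(1,4) (1,5) (2,0) (2,1) (2,2) (2,3) (2,5) (3,0) (3,1) (3,2) (3,3) (3,4) (3,5) (4,0) (4,1) (4,2) (4,3) (4,4) (4,5) (5,0) (5,1)] -> total=23
Click 4 (4,5) count=1: revealed 0 new [(none)] -> total=23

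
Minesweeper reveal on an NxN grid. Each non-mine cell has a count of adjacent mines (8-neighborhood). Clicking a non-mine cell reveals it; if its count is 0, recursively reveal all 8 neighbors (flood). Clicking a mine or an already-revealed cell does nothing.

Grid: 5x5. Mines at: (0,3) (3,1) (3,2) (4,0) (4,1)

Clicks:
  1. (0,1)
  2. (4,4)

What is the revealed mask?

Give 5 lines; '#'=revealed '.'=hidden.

Click 1 (0,1) count=0: revealed 9 new [(0,0) (0,1) (0,2) (1,0) (1,1) (1,2) (2,0) (2,1) (2,2)] -> total=9
Click 2 (4,4) count=0: revealed 8 new [(1,3) (1,4) (2,3) (2,4) (3,3) (3,4) (4,3) (4,4)] -> total=17

Answer: ###..
#####
#####
...##
...##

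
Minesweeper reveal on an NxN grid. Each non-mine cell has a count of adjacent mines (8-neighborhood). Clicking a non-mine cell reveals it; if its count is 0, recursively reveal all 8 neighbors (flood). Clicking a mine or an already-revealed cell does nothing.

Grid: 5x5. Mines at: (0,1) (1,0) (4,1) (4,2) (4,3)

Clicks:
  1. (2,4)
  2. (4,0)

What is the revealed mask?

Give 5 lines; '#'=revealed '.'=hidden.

Answer: ..###
.####
.####
.####
#....

Derivation:
Click 1 (2,4) count=0: revealed 15 new [(0,2) (0,3) (0,4) (1,1) (1,2) (1,3) (1,4) (2,1) (2,2) (2,3) (2,4) (3,1) (3,2) (3,3) (3,4)] -> total=15
Click 2 (4,0) count=1: revealed 1 new [(4,0)] -> total=16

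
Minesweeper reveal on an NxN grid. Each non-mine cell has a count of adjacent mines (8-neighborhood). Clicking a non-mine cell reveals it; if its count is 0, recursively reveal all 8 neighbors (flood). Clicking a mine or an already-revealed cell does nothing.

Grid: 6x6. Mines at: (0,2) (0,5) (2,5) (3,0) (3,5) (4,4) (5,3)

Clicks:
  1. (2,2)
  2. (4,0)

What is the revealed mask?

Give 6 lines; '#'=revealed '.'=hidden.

Click 1 (2,2) count=0: revealed 15 new [(1,1) (1,2) (1,3) (1,4) (2,1) (2,2) (2,3) (2,4) (3,1) (3,2) (3,3) (3,4) (4,1) (4,2) (4,3)] -> total=15
Click 2 (4,0) count=1: revealed 1 new [(4,0)] -> total=16

Answer: ......
.####.
.####.
.####.
####..
......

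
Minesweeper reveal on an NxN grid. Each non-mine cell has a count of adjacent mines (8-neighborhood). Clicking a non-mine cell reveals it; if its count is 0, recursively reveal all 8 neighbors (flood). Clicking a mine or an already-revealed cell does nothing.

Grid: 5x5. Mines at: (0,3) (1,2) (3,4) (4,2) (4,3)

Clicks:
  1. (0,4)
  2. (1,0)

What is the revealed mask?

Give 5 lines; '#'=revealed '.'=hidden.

Answer: ##..#
##...
##...
##...
##...

Derivation:
Click 1 (0,4) count=1: revealed 1 new [(0,4)] -> total=1
Click 2 (1,0) count=0: revealed 10 new [(0,0) (0,1) (1,0) (1,1) (2,0) (2,1) (3,0) (3,1) (4,0) (4,1)] -> total=11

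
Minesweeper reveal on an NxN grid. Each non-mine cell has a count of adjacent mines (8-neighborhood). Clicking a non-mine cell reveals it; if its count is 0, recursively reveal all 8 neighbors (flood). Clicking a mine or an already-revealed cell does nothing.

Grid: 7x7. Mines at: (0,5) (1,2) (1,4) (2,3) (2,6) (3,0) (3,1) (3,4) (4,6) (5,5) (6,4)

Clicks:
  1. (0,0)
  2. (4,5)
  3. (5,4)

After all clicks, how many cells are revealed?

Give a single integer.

Answer: 8

Derivation:
Click 1 (0,0) count=0: revealed 6 new [(0,0) (0,1) (1,0) (1,1) (2,0) (2,1)] -> total=6
Click 2 (4,5) count=3: revealed 1 new [(4,5)] -> total=7
Click 3 (5,4) count=2: revealed 1 new [(5,4)] -> total=8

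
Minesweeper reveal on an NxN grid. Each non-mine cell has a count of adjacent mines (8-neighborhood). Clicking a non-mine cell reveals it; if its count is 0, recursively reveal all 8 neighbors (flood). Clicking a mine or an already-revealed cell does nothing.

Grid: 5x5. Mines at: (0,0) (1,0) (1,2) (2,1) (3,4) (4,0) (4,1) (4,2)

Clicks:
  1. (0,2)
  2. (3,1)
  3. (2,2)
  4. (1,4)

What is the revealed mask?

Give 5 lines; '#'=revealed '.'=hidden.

Click 1 (0,2) count=1: revealed 1 new [(0,2)] -> total=1
Click 2 (3,1) count=4: revealed 1 new [(3,1)] -> total=2
Click 3 (2,2) count=2: revealed 1 new [(2,2)] -> total=3
Click 4 (1,4) count=0: revealed 6 new [(0,3) (0,4) (1,3) (1,4) (2,3) (2,4)] -> total=9

Answer: ..###
...##
..###
.#...
.....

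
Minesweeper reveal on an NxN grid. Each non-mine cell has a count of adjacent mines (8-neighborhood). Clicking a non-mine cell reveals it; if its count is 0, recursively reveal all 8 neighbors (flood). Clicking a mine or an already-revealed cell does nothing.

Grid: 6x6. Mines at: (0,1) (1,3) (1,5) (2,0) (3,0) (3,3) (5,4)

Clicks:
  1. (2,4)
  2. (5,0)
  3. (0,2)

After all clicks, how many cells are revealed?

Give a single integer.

Answer: 10

Derivation:
Click 1 (2,4) count=3: revealed 1 new [(2,4)] -> total=1
Click 2 (5,0) count=0: revealed 8 new [(4,0) (4,1) (4,2) (4,3) (5,0) (5,1) (5,2) (5,3)] -> total=9
Click 3 (0,2) count=2: revealed 1 new [(0,2)] -> total=10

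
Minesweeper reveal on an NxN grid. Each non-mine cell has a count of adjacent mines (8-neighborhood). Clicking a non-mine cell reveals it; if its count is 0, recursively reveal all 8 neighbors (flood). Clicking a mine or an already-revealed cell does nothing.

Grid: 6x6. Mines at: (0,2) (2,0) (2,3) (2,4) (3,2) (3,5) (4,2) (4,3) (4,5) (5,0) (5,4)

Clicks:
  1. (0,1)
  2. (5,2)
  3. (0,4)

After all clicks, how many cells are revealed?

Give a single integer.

Click 1 (0,1) count=1: revealed 1 new [(0,1)] -> total=1
Click 2 (5,2) count=2: revealed 1 new [(5,2)] -> total=2
Click 3 (0,4) count=0: revealed 6 new [(0,3) (0,4) (0,5) (1,3) (1,4) (1,5)] -> total=8

Answer: 8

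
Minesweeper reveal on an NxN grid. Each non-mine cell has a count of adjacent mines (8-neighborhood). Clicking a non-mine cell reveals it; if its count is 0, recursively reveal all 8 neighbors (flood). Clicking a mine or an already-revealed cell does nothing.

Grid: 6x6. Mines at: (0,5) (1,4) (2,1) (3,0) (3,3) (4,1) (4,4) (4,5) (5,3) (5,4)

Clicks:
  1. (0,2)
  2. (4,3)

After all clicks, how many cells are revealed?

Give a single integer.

Answer: 9

Derivation:
Click 1 (0,2) count=0: revealed 8 new [(0,0) (0,1) (0,2) (0,3) (1,0) (1,1) (1,2) (1,3)] -> total=8
Click 2 (4,3) count=4: revealed 1 new [(4,3)] -> total=9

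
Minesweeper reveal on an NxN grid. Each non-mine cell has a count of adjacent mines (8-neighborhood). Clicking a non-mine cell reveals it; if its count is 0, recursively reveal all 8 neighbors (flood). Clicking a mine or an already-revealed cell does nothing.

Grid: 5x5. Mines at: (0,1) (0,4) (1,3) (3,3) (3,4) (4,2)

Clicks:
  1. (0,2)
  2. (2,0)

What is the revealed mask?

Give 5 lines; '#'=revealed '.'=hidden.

Click 1 (0,2) count=2: revealed 1 new [(0,2)] -> total=1
Click 2 (2,0) count=0: revealed 11 new [(1,0) (1,1) (1,2) (2,0) (2,1) (2,2) (3,0) (3,1) (3,2) (4,0) (4,1)] -> total=12

Answer: ..#..
###..
###..
###..
##...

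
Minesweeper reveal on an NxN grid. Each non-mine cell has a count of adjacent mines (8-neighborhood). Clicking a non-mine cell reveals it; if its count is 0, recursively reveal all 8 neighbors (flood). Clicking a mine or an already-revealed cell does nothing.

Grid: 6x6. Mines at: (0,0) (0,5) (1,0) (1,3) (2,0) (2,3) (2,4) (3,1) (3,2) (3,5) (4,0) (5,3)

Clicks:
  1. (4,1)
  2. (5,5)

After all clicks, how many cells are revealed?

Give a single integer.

Click 1 (4,1) count=3: revealed 1 new [(4,1)] -> total=1
Click 2 (5,5) count=0: revealed 4 new [(4,4) (4,5) (5,4) (5,5)] -> total=5

Answer: 5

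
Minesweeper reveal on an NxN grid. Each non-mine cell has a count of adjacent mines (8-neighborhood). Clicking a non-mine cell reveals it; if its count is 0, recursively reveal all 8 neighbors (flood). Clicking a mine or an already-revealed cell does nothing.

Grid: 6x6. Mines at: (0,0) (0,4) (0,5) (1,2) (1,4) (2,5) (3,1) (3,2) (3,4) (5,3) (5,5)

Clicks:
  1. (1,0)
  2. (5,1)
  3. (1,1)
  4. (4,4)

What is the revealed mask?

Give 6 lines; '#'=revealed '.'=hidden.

Click 1 (1,0) count=1: revealed 1 new [(1,0)] -> total=1
Click 2 (5,1) count=0: revealed 6 new [(4,0) (4,1) (4,2) (5,0) (5,1) (5,2)] -> total=7
Click 3 (1,1) count=2: revealed 1 new [(1,1)] -> total=8
Click 4 (4,4) count=3: revealed 1 new [(4,4)] -> total=9

Answer: ......
##....
......
......
###.#.
###...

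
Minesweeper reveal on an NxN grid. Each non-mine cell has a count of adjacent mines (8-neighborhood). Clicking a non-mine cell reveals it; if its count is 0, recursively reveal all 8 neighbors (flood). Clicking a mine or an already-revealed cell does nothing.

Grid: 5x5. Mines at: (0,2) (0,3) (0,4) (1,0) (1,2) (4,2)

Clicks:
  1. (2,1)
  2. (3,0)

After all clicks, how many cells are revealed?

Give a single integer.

Answer: 6

Derivation:
Click 1 (2,1) count=2: revealed 1 new [(2,1)] -> total=1
Click 2 (3,0) count=0: revealed 5 new [(2,0) (3,0) (3,1) (4,0) (4,1)] -> total=6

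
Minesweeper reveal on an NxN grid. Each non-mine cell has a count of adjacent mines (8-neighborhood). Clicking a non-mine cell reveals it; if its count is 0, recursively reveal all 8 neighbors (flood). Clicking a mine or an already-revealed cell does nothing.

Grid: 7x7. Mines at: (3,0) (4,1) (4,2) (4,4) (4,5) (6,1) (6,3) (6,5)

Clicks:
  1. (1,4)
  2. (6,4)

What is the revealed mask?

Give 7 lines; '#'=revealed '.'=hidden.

Answer: #######
#######
#######
.######
.......
.......
....#..

Derivation:
Click 1 (1,4) count=0: revealed 27 new [(0,0) (0,1) (0,2) (0,3) (0,4) (0,5) (0,6) (1,0) (1,1) (1,2) (1,3) (1,4) (1,5) (1,6) (2,0) (2,1) (2,2) (2,3) (2,4) (2,5) (2,6) (3,1) (3,2) (3,3) (3,4) (3,5) (3,6)] -> total=27
Click 2 (6,4) count=2: revealed 1 new [(6,4)] -> total=28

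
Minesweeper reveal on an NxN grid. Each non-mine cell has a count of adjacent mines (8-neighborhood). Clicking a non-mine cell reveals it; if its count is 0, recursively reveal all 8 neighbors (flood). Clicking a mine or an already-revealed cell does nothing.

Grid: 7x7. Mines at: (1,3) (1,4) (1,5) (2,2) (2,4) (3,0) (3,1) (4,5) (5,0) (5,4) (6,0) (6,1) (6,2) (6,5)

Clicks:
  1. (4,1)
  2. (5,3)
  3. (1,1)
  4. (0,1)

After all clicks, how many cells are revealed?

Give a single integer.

Answer: 10

Derivation:
Click 1 (4,1) count=3: revealed 1 new [(4,1)] -> total=1
Click 2 (5,3) count=2: revealed 1 new [(5,3)] -> total=2
Click 3 (1,1) count=1: revealed 1 new [(1,1)] -> total=3
Click 4 (0,1) count=0: revealed 7 new [(0,0) (0,1) (0,2) (1,0) (1,2) (2,0) (2,1)] -> total=10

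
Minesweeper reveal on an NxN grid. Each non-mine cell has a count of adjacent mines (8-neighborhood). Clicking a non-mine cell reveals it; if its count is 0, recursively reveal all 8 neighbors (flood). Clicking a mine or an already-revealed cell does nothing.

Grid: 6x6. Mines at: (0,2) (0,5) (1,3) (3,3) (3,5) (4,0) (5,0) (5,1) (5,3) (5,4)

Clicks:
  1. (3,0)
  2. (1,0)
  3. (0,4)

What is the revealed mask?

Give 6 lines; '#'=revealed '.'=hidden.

Click 1 (3,0) count=1: revealed 1 new [(3,0)] -> total=1
Click 2 (1,0) count=0: revealed 10 new [(0,0) (0,1) (1,0) (1,1) (1,2) (2,0) (2,1) (2,2) (3,1) (3,2)] -> total=11
Click 3 (0,4) count=2: revealed 1 new [(0,4)] -> total=12

Answer: ##..#.
###...
###...
###...
......
......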